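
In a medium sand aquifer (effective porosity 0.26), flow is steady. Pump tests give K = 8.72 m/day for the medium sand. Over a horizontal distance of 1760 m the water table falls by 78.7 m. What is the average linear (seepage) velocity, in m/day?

Hydraulic gradient i = Δh / L = 78.7 / 1760 = 0.04472.
Darcy flux q = K · i = 8.720 × 0.04472 = 0.3899 m/day.
Seepage velocity v = q / n_e = 0.3899 / 0.26 = 1.500 m/day.

1.50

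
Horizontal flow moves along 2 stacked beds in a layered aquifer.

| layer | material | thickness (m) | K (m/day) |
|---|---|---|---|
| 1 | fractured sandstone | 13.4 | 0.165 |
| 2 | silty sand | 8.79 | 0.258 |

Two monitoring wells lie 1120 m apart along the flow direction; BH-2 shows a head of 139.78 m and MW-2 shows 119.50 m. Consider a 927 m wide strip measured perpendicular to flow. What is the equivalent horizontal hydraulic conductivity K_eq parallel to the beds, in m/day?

0.202

Flow is parallel to layering, so each bed carries its own Darcy discharge and the transmissivities add.
Σ(K_i·b_i) = 0.165×13.4 + 0.258×8.79 = 4.479 m²/day.
Total thickness b = 22.19 m, so K_eq = Σ(K_i·b_i)/b = 0.2018 m/day.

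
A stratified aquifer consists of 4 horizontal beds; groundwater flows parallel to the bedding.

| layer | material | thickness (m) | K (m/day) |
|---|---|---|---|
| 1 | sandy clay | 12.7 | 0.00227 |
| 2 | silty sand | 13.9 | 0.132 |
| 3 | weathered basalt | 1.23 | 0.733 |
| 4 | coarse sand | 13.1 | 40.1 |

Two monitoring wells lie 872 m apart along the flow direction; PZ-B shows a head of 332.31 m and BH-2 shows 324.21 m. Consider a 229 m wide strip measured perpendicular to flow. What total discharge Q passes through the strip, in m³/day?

1120

Flow is parallel to layering, so each bed carries its own Darcy discharge and the transmissivities add.
Σ(K_i·b_i) = 0.00227×12.7 + 0.132×13.9 + 0.733×1.23 + 40.1×13.1 = 528.1 m²/day.
Hydraulic gradient i = (332.31 − 324.21) / 872 = 8.1 / 872 = 0.009289.
Q = Σ(K_i·b_i) · W · i = 528.1 × 229 × 0.009289 = 1123 m³/day.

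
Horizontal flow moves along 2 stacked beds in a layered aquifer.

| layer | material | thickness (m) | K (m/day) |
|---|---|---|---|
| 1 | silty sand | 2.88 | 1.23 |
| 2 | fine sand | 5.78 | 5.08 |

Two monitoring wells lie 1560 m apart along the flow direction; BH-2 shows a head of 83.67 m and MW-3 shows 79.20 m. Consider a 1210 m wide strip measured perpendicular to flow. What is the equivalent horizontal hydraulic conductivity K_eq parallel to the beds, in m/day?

Flow is parallel to layering, so each bed carries its own Darcy discharge and the transmissivities add.
Σ(K_i·b_i) = 1.23×2.88 + 5.08×5.78 = 32.90 m²/day.
Total thickness b = 8.660 m, so K_eq = Σ(K_i·b_i)/b = 3.800 m/day.

3.80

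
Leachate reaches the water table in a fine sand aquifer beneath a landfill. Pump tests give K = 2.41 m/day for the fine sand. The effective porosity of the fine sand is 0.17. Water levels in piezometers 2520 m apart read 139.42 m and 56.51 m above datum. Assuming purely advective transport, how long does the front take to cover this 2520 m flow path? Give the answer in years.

14.8

Hydraulic gradient i = (139.42 − 56.51) / 2520 = 82.91 / 2520 = 0.03290.
Darcy flux q = K · i = 2.410 × 0.03290 = 0.07929 m/day.
Seepage velocity v = q / n_e = 0.07929 / 0.17 = 0.4664 m/day.
Travel time t = L / v = 2520 / 0.4664 = 5403 days = 14.79 years.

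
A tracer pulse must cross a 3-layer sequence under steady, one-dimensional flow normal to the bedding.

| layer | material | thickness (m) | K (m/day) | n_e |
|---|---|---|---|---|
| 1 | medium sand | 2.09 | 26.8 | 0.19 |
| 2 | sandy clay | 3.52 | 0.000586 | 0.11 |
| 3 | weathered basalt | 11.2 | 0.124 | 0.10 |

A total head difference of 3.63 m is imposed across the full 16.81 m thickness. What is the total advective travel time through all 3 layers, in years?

8.76

With flow normal to the layers, continuity requires the same specific discharge q through every layer.
Σ(b_i/K_i) = 2.09/26.8 + 3.52/0.000586 + 11.2/0.124 = 6097 d.
q = Δh / Σ(b_i/K_i) = 3.63 / 6097 = 0.0005954 m/day.
In each layer the seepage velocity is v_i = q/n_i, so the layer transit time is t_i = b_i·n_i / q:
  layer 1 (medium sand): t_1 = 2.09 × 0.19 / 0.0005954 = 667.0 d
  layer 2 (sandy clay): t_2 = 3.52 × 0.11 / 0.0005954 = 650.4 d
  layer 3 (weathered basalt): t_3 = 11.2 × 0.10 / 0.0005954 = 1881 d
Total t = Σ t_i = 3199 days = 8.757 years.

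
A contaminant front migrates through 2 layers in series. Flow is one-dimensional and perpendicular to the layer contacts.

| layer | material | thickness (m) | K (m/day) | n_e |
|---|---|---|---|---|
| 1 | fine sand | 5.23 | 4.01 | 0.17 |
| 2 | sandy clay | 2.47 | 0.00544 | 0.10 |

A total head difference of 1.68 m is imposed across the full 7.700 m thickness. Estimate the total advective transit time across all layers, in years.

With flow normal to the layers, continuity requires the same specific discharge q through every layer.
Σ(b_i/K_i) = 5.23/4.01 + 2.47/0.00544 = 455.3 d.
q = Δh / Σ(b_i/K_i) = 1.68 / 455.3 = 0.003689 m/day.
In each layer the seepage velocity is v_i = q/n_i, so the layer transit time is t_i = b_i·n_i / q:
  layer 1 (fine sand): t_1 = 5.23 × 0.17 / 0.003689 = 241.0 d
  layer 2 (sandy clay): t_2 = 2.47 × 0.10 / 0.003689 = 66.95 d
Total t = Σ t_i = 307.9 days = 0.8431 years.

0.843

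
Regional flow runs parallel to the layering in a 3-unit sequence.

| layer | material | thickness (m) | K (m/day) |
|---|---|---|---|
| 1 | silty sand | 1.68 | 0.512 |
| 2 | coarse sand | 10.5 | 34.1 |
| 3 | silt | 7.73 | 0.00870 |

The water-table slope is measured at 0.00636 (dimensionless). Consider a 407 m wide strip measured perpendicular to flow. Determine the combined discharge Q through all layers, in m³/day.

Flow is parallel to layering, so each bed carries its own Darcy discharge and the transmissivities add.
Σ(K_i·b_i) = 0.512×1.68 + 34.1×10.5 + 0.00870×7.73 = 359.0 m²/day.
Hydraulic gradient i = 0.00636.
Q = Σ(K_i·b_i) · W · i = 359.0 × 407 × 0.006360 = 929.2 m³/day.

929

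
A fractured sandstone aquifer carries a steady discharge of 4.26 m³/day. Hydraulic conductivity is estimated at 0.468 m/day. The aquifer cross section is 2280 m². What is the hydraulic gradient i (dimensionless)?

From Q = K·A·i, i = Q / (K·A) = 4.26 / (0.4680 × 2280) = 0.003992.

0.00399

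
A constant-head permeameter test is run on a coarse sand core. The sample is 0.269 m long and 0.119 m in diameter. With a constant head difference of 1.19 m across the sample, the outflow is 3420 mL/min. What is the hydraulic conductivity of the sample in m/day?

Cross-sectional area A = π·(d/2)² = π × (0.119/2)² = 0.01112 m².
Convert discharge: 3420 mL/min = 5.700e-05 m³/s.
Darcy's law rearranged: K = Q·L / (A·Δh) = 5.700e-05 × 0.269 / (0.01112 × 1.19) = 0.001159 m/s = 100.1 m/day.

100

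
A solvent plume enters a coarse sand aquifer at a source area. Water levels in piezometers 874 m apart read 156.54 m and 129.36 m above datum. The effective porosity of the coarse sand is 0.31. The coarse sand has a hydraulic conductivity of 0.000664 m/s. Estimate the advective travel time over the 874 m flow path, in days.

Convert K: 0.000664 m/s × 86400 = 57.37 m/day.
Hydraulic gradient i = (156.54 − 129.36) / 874 = 27.18 / 874 = 0.03110.
Darcy flux q = K · i = 57.37 × 0.03110 = 1.784 m/day.
Seepage velocity v = q / n_e = 1.784 / 0.31 = 5.755 m/day.
Travel time t = L / v = 874 / 5.755 = 151.9 days.

152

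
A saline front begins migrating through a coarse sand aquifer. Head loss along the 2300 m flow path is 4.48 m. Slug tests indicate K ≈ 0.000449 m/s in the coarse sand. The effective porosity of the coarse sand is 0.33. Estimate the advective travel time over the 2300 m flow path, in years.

27.5

Convert K: 0.000449 m/s × 86400 = 38.79 m/day.
Hydraulic gradient i = Δh / L = 4.48 / 2300 = 0.001948.
Darcy flux q = K · i = 38.79 × 0.001948 = 0.07556 m/day.
Seepage velocity v = q / n_e = 0.07556 / 0.33 = 0.2290 m/day.
Travel time t = L / v = 2300 / 0.2290 = 10045 days = 27.50 years.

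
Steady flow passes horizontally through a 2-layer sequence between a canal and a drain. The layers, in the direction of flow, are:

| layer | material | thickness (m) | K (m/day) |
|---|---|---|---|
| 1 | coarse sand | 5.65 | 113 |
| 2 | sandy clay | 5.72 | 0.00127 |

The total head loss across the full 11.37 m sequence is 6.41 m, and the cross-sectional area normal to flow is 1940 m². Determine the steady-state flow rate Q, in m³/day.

2.76

Flow is perpendicular to layering, so the layers act in series and the equivalent K is the thickness-weighted harmonic mean.
Total thickness L = 5.65 + 5.72 = 11.37 m.
Σ(b_i/K_i) = 5.65/113 + 5.72/0.00127 = 4504 d.
K_eq = L / Σ(b_i/K_i) = 11.37 / 4504 = 0.002524 m/day.
Q = K_eq · A · (Δh/L) = 0.002524 × 1940 × (6.41/11.37) = 2.761 m³/day.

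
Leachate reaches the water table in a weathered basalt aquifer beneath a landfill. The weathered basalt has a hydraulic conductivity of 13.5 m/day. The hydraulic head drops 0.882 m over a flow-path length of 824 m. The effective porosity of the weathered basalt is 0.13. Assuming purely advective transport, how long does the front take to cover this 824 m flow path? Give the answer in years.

20.3

Hydraulic gradient i = Δh / L = 0.882 / 824 = 0.001070.
Darcy flux q = K · i = 13.50 × 0.001070 = 0.01445 m/day.
Seepage velocity v = q / n_e = 0.01445 / 0.13 = 0.1112 m/day.
Travel time t = L / v = 824 / 0.1112 = 7413 days = 20.30 years.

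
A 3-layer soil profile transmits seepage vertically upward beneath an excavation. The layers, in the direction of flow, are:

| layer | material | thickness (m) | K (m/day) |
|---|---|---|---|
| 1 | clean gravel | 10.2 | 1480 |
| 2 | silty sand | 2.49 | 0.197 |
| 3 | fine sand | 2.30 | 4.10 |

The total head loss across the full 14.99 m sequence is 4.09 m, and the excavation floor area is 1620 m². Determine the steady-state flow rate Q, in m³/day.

502

Flow is perpendicular to layering, so the layers act in series and the equivalent K is the thickness-weighted harmonic mean.
Total thickness L = 10.2 + 2.49 + 2.30 = 14.99 m.
Σ(b_i/K_i) = 10.2/1480 + 2.49/0.197 + 2.30/4.10 = 13.21 d.
K_eq = L / Σ(b_i/K_i) = 14.99 / 13.21 = 1.135 m/day.
Q = K_eq · A · (Δh/L) = 1.135 × 1620 × (4.09/14.99) = 501.7 m³/day.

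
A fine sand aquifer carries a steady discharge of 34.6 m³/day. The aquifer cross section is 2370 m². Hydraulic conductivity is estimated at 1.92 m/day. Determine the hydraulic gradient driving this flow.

From Q = K·A·i, i = Q / (K·A) = 34.6 / (1.920 × 2370) = 0.007604.

0.00760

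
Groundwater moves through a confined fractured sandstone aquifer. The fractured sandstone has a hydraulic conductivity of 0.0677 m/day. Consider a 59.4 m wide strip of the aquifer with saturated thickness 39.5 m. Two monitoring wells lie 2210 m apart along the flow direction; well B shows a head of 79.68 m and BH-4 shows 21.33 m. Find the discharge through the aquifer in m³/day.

Cross-sectional area A = 59.4 × 39.5 = 2346 m².
Hydraulic gradient i = (79.68 − 21.33) / 2210 = 58.35 / 2210 = 0.02640.
Darcy's law: Q = K · A · i = 0.06770 × 2346 × 0.02640 = 4.194 m³/day.

4.19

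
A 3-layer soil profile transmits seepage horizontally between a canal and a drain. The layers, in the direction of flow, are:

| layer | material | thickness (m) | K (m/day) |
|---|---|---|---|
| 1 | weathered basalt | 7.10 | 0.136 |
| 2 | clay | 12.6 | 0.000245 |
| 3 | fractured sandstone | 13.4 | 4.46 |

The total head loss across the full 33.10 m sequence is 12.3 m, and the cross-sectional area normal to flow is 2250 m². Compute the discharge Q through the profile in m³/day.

0.538

Flow is perpendicular to layering, so the layers act in series and the equivalent K is the thickness-weighted harmonic mean.
Total thickness L = 7.10 + 12.6 + 13.4 = 33.10 m.
Σ(b_i/K_i) = 7.10/0.136 + 12.6/0.000245 + 13.4/4.46 = 51484 d.
K_eq = L / Σ(b_i/K_i) = 33.10 / 51484 = 0.0006429 m/day.
Q = K_eq · A · (Δh/L) = 0.0006429 × 2250 × (12.3/33.10) = 0.5375 m³/day.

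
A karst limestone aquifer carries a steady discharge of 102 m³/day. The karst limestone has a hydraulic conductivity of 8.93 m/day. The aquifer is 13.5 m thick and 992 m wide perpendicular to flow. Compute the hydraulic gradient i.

0.000853

Cross-sectional area A = 992 × 13.5 = 13392 m².
From Q = K·A·i, i = Q / (K·A) = 102 / (8.930 × 13392) = 0.0008529.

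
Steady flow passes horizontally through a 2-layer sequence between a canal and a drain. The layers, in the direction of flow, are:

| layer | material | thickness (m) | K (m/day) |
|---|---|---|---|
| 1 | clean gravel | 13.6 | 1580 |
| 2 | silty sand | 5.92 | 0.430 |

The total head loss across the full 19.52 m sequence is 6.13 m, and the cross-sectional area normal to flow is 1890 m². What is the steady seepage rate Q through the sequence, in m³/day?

Flow is perpendicular to layering, so the layers act in series and the equivalent K is the thickness-weighted harmonic mean.
Total thickness L = 13.6 + 5.92 = 19.52 m.
Σ(b_i/K_i) = 13.6/1580 + 5.92/0.430 = 13.78 d.
K_eq = L / Σ(b_i/K_i) = 19.52 / 13.78 = 1.417 m/day.
Q = K_eq · A · (Δh/L) = 1.417 × 1890 × (6.13/19.52) = 841.0 m³/day.

841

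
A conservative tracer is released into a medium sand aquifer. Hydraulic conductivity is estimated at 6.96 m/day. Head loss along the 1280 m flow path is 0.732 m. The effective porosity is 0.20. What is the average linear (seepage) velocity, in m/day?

0.0199

Hydraulic gradient i = Δh / L = 0.732 / 1280 = 0.0005719.
Darcy flux q = K · i = 6.960 × 0.0005719 = 0.003980 m/day.
Seepage velocity v = q / n_e = 0.003980 / 0.20 = 0.01990 m/day.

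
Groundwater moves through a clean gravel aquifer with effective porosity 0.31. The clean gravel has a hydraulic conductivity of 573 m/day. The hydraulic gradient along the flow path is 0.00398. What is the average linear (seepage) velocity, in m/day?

7.36

Hydraulic gradient i = 0.00398.
Darcy flux q = K · i = 573.0 × 0.003980 = 2.281 m/day.
Seepage velocity v = q / n_e = 2.281 / 0.31 = 7.357 m/day.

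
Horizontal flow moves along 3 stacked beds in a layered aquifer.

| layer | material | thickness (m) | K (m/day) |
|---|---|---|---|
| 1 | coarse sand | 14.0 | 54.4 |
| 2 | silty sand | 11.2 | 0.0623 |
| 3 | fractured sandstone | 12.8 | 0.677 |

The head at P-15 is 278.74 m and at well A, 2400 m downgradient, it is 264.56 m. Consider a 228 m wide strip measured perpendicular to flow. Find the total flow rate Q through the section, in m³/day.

1040

Flow is parallel to layering, so each bed carries its own Darcy discharge and the transmissivities add.
Σ(K_i·b_i) = 54.4×14.0 + 0.0623×11.2 + 0.677×12.8 = 771.0 m²/day.
Hydraulic gradient i = (278.74 − 264.56) / 2400 = 14.18 / 2400 = 0.005908.
Q = Σ(K_i·b_i) · W · i = 771.0 × 228 × 0.005908 = 1039 m³/day.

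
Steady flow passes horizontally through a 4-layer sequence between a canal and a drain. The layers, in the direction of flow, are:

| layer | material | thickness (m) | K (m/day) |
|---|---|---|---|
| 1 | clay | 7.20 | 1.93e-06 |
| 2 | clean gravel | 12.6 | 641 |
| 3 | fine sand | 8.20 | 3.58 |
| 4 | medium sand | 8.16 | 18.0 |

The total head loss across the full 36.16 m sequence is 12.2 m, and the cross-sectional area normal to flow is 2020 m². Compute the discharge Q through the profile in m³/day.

0.00661

Flow is perpendicular to layering, so the layers act in series and the equivalent K is the thickness-weighted harmonic mean.
Total thickness L = 7.20 + 12.6 + 8.20 + 8.16 = 36.16 m.
Σ(b_i/K_i) = 7.20/1.93e-06 + 12.6/641 + 8.20/3.58 + 8.16/18.0 = 3.731e+06 d.
K_eq = L / Σ(b_i/K_i) = 36.16 / 3.731e+06 = 9.693e-06 m/day.
Q = K_eq · A · (Δh/L) = 9.693e-06 × 2020 × (12.2/36.16) = 0.006606 m³/day.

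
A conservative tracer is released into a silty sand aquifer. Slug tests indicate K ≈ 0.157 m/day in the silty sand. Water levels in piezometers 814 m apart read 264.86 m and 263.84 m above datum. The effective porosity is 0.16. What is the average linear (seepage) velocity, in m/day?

0.00123

Hydraulic gradient i = (264.86 − 263.84) / 814 = 1.02 / 814 = 0.001253.
Darcy flux q = K · i = 0.1570 × 0.001253 = 0.0001967 m/day.
Seepage velocity v = q / n_e = 0.0001967 / 0.16 = 0.001230 m/day.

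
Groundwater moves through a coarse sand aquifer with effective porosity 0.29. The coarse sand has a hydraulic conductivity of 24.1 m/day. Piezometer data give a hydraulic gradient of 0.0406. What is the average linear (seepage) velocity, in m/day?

3.37

Hydraulic gradient i = 0.0406.
Darcy flux q = K · i = 24.10 × 0.04060 = 0.9785 m/day.
Seepage velocity v = q / n_e = 0.9785 / 0.29 = 3.374 m/day.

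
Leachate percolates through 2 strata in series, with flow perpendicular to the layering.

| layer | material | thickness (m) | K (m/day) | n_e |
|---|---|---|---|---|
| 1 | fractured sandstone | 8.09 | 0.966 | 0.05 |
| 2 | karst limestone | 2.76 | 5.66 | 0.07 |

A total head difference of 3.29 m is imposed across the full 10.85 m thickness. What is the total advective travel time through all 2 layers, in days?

1.61

With flow normal to the layers, continuity requires the same specific discharge q through every layer.
Σ(b_i/K_i) = 8.09/0.966 + 2.76/5.66 = 8.862 d.
q = Δh / Σ(b_i/K_i) = 3.29 / 8.862 = 0.3712 m/day.
In each layer the seepage velocity is v_i = q/n_i, so the layer transit time is t_i = b_i·n_i / q:
  layer 1 (fractured sandstone): t_1 = 8.09 × 0.05 / 0.3712 = 1.090 d
  layer 2 (karst limestone): t_2 = 2.76 × 0.07 / 0.3712 = 0.5204 d
Total t = Σ t_i = 1.610 days.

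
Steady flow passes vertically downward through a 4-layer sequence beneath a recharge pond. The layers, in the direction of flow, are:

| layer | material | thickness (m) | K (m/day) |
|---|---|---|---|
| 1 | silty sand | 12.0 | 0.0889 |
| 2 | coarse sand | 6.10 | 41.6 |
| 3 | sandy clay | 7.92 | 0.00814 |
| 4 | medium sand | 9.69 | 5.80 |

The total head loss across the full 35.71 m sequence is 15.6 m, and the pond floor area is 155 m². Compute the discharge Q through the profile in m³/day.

Flow is perpendicular to layering, so the layers act in series and the equivalent K is the thickness-weighted harmonic mean.
Total thickness L = 12.0 + 6.10 + 7.92 + 9.69 = 35.71 m.
Σ(b_i/K_i) = 12.0/0.0889 + 6.10/41.6 + 7.92/0.00814 + 9.69/5.80 = 1110 d.
K_eq = L / Σ(b_i/K_i) = 35.71 / 1110 = 0.03218 m/day.
Q = K_eq · A · (Δh/L) = 0.03218 × 155 × (15.6/35.71) = 2.179 m³/day.

2.18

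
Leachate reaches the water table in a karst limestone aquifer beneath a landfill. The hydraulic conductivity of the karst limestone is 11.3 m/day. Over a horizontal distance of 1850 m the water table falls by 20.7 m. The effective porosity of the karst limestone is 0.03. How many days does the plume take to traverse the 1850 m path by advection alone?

439

Hydraulic gradient i = Δh / L = 20.7 / 1850 = 0.01119.
Darcy flux q = K · i = 11.30 × 0.01119 = 0.1264 m/day.
Seepage velocity v = q / n_e = 0.1264 / 0.03 = 4.215 m/day.
Travel time t = L / v = 1850 / 4.215 = 439.0 days.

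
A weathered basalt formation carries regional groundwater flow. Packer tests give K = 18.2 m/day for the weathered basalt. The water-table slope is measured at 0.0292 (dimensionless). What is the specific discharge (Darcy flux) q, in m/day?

0.531

Hydraulic gradient i = 0.0292.
Specific discharge q = K · i = 18.20 × 0.02920 = 0.5314 m/day.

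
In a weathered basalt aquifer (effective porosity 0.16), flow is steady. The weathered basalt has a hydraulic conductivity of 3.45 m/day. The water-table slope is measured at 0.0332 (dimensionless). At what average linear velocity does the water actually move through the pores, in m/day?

Hydraulic gradient i = 0.0332.
Darcy flux q = K · i = 3.450 × 0.03320 = 0.1145 m/day.
Seepage velocity v = q / n_e = 0.1145 / 0.16 = 0.7159 m/day.

0.716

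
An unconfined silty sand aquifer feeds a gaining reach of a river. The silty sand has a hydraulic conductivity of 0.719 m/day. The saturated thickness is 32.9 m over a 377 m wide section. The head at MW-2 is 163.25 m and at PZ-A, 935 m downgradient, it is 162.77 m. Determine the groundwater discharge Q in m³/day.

4.58

Cross-sectional area A = 377 × 32.9 = 12403 m².
Hydraulic gradient i = (163.25 − 162.77) / 935 = 0.48 / 935 = 0.0005134.
Darcy's law: Q = K · A · i = 0.7190 × 12403 × 0.0005134 = 4.578 m³/day.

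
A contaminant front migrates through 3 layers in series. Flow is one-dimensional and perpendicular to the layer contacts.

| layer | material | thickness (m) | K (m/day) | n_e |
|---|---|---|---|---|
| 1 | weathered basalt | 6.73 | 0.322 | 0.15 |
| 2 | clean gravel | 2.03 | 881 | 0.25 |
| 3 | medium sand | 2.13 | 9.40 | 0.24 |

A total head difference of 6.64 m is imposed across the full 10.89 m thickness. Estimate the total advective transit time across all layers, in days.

6.45

With flow normal to the layers, continuity requires the same specific discharge q through every layer.
Σ(b_i/K_i) = 6.73/0.322 + 2.03/881 + 2.13/9.40 = 21.13 d.
q = Δh / Σ(b_i/K_i) = 6.64 / 21.13 = 0.3143 m/day.
In each layer the seepage velocity is v_i = q/n_i, so the layer transit time is t_i = b_i·n_i / q:
  layer 1 (weathered basalt): t_1 = 6.73 × 0.15 / 0.3143 = 3.212 d
  layer 2 (clean gravel): t_2 = 2.03 × 0.25 / 0.3143 = 1.615 d
  layer 3 (medium sand): t_3 = 2.13 × 0.24 / 0.3143 = 1.627 d
Total t = Σ t_i = 6.454 days.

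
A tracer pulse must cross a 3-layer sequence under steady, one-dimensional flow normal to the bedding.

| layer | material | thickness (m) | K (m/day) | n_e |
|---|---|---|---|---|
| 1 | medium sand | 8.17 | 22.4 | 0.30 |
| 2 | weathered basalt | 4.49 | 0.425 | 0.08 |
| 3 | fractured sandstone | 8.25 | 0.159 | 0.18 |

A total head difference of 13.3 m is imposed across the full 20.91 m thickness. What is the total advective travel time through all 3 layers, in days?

20.3

With flow normal to the layers, continuity requires the same specific discharge q through every layer.
Σ(b_i/K_i) = 8.17/22.4 + 4.49/0.425 + 8.25/0.159 = 62.82 d.
q = Δh / Σ(b_i/K_i) = 13.3 / 62.82 = 0.2117 m/day.
In each layer the seepage velocity is v_i = q/n_i, so the layer transit time is t_i = b_i·n_i / q:
  layer 1 (medium sand): t_1 = 8.17 × 0.30 / 0.2117 = 11.58 d
  layer 2 (weathered basalt): t_2 = 4.49 × 0.08 / 0.2117 = 1.697 d
  layer 3 (fractured sandstone): t_3 = 8.25 × 0.18 / 0.2117 = 7.014 d
Total t = Σ t_i = 20.29 days.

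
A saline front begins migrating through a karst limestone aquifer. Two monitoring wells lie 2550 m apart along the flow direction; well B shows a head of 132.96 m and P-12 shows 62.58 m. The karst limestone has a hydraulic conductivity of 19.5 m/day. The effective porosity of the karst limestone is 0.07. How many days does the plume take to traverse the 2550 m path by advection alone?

332

Hydraulic gradient i = (132.96 − 62.58) / 2550 = 70.38 / 2550 = 0.02760.
Darcy flux q = K · i = 19.50 × 0.02760 = 0.5382 m/day.
Seepage velocity v = q / n_e = 0.5382 / 0.07 = 7.689 m/day.
Travel time t = L / v = 2550 / 7.689 = 331.7 days.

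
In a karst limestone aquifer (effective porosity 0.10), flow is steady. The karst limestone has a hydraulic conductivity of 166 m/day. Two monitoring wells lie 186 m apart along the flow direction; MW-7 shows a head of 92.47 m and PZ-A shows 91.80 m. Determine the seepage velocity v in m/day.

Hydraulic gradient i = (92.47 − 91.80) / 186 = 0.67 / 186 = 0.003602.
Darcy flux q = K · i = 166.0 × 0.003602 = 0.5980 m/day.
Seepage velocity v = q / n_e = 0.5980 / 0.10 = 5.980 m/day.

5.98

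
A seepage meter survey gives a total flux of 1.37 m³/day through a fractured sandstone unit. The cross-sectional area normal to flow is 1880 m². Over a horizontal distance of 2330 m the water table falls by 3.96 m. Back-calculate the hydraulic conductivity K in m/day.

0.429

Hydraulic gradient i = Δh / L = 3.96 / 2330 = 0.001700.
From Q = K·A·i, K = Q / (A·i) = 1.37 / (1880 × 0.001700) = 0.4288 m/day.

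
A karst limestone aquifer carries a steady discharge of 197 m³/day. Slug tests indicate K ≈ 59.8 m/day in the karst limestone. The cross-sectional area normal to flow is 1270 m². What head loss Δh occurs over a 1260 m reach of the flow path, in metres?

3.27

From Q = K·A·i, i = Q / (K·A) = 197 / (59.80 × 1270) = 0.002594.
Head loss Δh = i · L = 0.002594 × 1260 = 3.268 m.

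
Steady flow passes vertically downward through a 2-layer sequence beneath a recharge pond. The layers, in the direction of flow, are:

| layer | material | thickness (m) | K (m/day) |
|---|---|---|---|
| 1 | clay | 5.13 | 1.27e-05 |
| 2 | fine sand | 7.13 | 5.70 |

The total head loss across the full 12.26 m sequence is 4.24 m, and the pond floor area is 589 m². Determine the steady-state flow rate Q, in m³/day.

0.00618

Flow is perpendicular to layering, so the layers act in series and the equivalent K is the thickness-weighted harmonic mean.
Total thickness L = 5.13 + 7.13 = 12.26 m.
Σ(b_i/K_i) = 5.13/1.27e-05 + 7.13/5.70 = 4.039e+05 d.
K_eq = L / Σ(b_i/K_i) = 12.26 / 4.039e+05 = 3.035e-05 m/day.
Q = K_eq · A · (Δh/L) = 3.035e-05 × 589 × (4.24/12.26) = 0.006183 m³/day.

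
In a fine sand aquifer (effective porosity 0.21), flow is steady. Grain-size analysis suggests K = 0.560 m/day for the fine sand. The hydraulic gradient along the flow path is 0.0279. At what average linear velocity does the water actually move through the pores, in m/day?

Hydraulic gradient i = 0.0279.
Darcy flux q = K · i = 0.5600 × 0.02790 = 0.01562 m/day.
Seepage velocity v = q / n_e = 0.01562 / 0.21 = 0.07440 m/day.

0.0744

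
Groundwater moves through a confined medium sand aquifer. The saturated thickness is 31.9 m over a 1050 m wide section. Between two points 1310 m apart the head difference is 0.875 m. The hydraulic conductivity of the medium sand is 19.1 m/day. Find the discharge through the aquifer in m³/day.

Cross-sectional area A = 1050 × 31.9 = 33495 m².
Hydraulic gradient i = Δh / L = 0.875 / 1310 = 0.0006679.
Darcy's law: Q = K · A · i = 19.10 × 33495 × 0.0006679 = 427.3 m³/day.

427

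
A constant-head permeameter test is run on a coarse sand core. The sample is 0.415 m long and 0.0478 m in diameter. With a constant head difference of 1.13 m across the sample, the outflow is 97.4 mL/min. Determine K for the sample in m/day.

28.7

Cross-sectional area A = π·(d/2)² = π × (0.0478/2)² = 0.001795 m².
Convert discharge: 97.4 mL/min = 1.623e-06 m³/s.
Darcy's law rearranged: K = Q·L / (A·Δh) = 1.623e-06 × 0.415 / (0.001795 × 1.13) = 0.0003322 m/s = 28.70 m/day.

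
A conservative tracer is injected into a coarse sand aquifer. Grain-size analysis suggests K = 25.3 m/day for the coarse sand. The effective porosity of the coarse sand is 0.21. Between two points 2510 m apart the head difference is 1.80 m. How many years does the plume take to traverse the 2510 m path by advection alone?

79.5

Hydraulic gradient i = Δh / L = 1.80 / 2510 = 0.0007171.
Darcy flux q = K · i = 25.30 × 0.0007171 = 0.01814 m/day.
Seepage velocity v = q / n_e = 0.01814 / 0.21 = 0.08640 m/day.
Travel time t = L / v = 2510 / 0.08640 = 29052 days = 79.54 years.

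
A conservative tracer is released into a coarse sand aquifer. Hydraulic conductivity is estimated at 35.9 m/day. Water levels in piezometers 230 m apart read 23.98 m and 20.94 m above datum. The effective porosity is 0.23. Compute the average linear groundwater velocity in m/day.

2.06

Hydraulic gradient i = (23.98 − 20.94) / 230 = 3.04 / 230 = 0.01322.
Darcy flux q = K · i = 35.90 × 0.01322 = 0.4745 m/day.
Seepage velocity v = q / n_e = 0.4745 / 0.23 = 2.063 m/day.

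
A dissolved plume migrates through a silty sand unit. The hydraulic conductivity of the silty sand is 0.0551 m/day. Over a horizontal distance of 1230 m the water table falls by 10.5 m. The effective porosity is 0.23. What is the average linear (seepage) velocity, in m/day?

0.00205

Hydraulic gradient i = Δh / L = 10.5 / 1230 = 0.008537.
Darcy flux q = K · i = 0.05510 × 0.008537 = 0.0004704 m/day.
Seepage velocity v = q / n_e = 0.0004704 / 0.23 = 0.002045 m/day.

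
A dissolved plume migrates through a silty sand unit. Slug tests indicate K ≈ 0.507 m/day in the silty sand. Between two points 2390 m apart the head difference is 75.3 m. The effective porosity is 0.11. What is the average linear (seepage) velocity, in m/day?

Hydraulic gradient i = Δh / L = 75.3 / 2390 = 0.03151.
Darcy flux q = K · i = 0.5070 × 0.03151 = 0.01597 m/day.
Seepage velocity v = q / n_e = 0.01597 / 0.11 = 0.1452 m/day.

0.145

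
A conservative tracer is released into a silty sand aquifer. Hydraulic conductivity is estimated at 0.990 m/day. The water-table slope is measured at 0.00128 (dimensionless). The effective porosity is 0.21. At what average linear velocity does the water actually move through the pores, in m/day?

0.00603

Hydraulic gradient i = 0.00128.
Darcy flux q = K · i = 0.9900 × 0.001280 = 0.001267 m/day.
Seepage velocity v = q / n_e = 0.001267 / 0.21 = 0.006034 m/day.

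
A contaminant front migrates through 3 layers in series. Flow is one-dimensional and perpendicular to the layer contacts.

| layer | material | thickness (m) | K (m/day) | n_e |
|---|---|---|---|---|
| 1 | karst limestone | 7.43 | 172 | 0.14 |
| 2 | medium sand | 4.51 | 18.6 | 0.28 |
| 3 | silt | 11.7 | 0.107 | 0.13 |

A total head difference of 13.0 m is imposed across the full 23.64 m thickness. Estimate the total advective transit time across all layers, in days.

With flow normal to the layers, continuity requires the same specific discharge q through every layer.
Σ(b_i/K_i) = 7.43/172 + 4.51/18.6 + 11.7/0.107 = 109.6 d.
q = Δh / Σ(b_i/K_i) = 13.0 / 109.6 = 0.1186 m/day.
In each layer the seepage velocity is v_i = q/n_i, so the layer transit time is t_i = b_i·n_i / q:
  layer 1 (karst limestone): t_1 = 7.43 × 0.14 / 0.1186 = 8.772 d
  layer 2 (medium sand): t_2 = 4.51 × 0.28 / 0.1186 = 10.65 d
  layer 3 (silt): t_3 = 11.7 × 0.13 / 0.1186 = 12.83 d
Total t = Σ t_i = 32.25 days.

32.2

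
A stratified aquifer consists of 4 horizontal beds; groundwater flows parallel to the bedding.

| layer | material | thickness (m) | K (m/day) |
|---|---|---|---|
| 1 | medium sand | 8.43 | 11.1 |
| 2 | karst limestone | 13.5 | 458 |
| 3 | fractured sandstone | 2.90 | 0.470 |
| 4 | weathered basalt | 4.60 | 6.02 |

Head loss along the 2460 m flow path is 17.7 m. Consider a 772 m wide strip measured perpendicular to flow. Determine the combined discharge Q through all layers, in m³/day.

35000

Flow is parallel to layering, so each bed carries its own Darcy discharge and the transmissivities add.
Σ(K_i·b_i) = 11.1×8.43 + 458×13.5 + 0.470×2.90 + 6.02×4.60 = 6306 m²/day.
Hydraulic gradient i = Δh / L = 17.7 / 2460 = 0.007195.
Q = Σ(K_i·b_i) · W · i = 6306 × 772 × 0.007195 = 35025 m³/day.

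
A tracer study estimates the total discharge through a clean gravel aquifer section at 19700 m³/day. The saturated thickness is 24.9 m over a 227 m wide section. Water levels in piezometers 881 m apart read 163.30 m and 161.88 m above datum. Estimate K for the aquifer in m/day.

2160

Cross-sectional area A = 227 × 24.9 = 5652 m².
Hydraulic gradient i = (163.30 − 161.88) / 881 = 1.42 / 881 = 0.001612.
From Q = K·A·i, K = Q / (A·i) = 19700 / (5652 × 0.001612) = 2162 m/day.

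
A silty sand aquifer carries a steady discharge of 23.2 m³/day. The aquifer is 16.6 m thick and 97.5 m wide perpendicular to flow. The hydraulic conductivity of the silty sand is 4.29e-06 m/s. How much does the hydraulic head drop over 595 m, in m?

23.0

Convert K: 4.29e-06 m/s × 86400 = 0.3707 m/day.
Cross-sectional area A = 97.5 × 16.6 = 1619 m².
From Q = K·A·i, i = Q / (K·A) = 23.2 / (0.3707 × 1619) = 0.03867.
Head loss Δh = i · L = 0.03867 × 595 = 23.01 m.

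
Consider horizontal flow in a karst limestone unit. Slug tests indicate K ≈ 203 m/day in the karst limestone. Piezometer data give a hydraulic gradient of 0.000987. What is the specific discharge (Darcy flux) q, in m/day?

Hydraulic gradient i = 0.000987.
Specific discharge q = K · i = 203.0 × 0.0009870 = 0.2004 m/day.

0.200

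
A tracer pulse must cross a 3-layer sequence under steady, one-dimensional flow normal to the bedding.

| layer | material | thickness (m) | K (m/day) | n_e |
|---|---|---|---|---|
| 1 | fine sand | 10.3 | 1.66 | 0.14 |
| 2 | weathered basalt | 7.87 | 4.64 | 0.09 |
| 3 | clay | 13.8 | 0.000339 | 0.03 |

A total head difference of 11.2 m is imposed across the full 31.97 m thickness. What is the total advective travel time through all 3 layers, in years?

With flow normal to the layers, continuity requires the same specific discharge q through every layer.
Σ(b_i/K_i) = 10.3/1.66 + 7.87/4.64 + 13.8/0.000339 = 40716 d.
q = Δh / Σ(b_i/K_i) = 11.2 / 40716 = 0.0002751 m/day.
In each layer the seepage velocity is v_i = q/n_i, so the layer transit time is t_i = b_i·n_i / q:
  layer 1 (fine sand): t_1 = 10.3 × 0.14 / 0.0002751 = 5242 d
  layer 2 (weathered basalt): t_2 = 7.87 × 0.09 / 0.0002751 = 2575 d
  layer 3 (clay): t_3 = 13.8 × 0.03 / 0.0002751 = 1505 d
Total t = Σ t_i = 9322 days = 25.52 years.

25.5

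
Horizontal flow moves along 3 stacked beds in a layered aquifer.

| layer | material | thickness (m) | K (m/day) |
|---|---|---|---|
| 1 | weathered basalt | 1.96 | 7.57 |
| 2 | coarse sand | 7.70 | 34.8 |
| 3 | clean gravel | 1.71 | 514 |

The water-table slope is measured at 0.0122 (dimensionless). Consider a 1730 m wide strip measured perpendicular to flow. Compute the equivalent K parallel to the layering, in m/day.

102

Flow is parallel to layering, so each bed carries its own Darcy discharge and the transmissivities add.
Σ(K_i·b_i) = 7.57×1.96 + 34.8×7.70 + 514×1.71 = 1162 m²/day.
Total thickness b = 11.37 m, so K_eq = Σ(K_i·b_i)/b = 102.2 m/day.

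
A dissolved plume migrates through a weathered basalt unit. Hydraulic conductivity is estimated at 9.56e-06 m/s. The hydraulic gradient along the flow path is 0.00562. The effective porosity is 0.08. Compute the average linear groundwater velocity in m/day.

Convert K: 9.56e-06 m/s × 86400 = 0.8260 m/day.
Hydraulic gradient i = 0.00562.
Darcy flux q = K · i = 0.8260 × 0.005620 = 0.004642 m/day.
Seepage velocity v = q / n_e = 0.004642 / 0.08 = 0.05803 m/day.

0.0580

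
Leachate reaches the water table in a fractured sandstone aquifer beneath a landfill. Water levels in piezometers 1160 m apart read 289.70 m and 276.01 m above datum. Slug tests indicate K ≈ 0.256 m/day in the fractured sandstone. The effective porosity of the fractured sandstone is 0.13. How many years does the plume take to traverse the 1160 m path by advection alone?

137

Hydraulic gradient i = (289.70 − 276.01) / 1160 = 13.69 / 1160 = 0.01180.
Darcy flux q = K · i = 0.2560 × 0.01180 = 0.003021 m/day.
Seepage velocity v = q / n_e = 0.003021 / 0.13 = 0.02324 m/day.
Travel time t = L / v = 1160 / 0.02324 = 49913 days = 136.7 years.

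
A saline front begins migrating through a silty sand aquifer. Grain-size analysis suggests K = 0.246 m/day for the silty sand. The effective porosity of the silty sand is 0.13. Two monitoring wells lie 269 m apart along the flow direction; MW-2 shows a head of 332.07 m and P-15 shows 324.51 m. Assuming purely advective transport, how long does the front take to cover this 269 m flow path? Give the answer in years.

Hydraulic gradient i = (332.07 − 324.51) / 269 = 7.56 / 269 = 0.02810.
Darcy flux q = K · i = 0.2460 × 0.02810 = 0.006914 m/day.
Seepage velocity v = q / n_e = 0.006914 / 0.13 = 0.05318 m/day.
Travel time t = L / v = 269 / 0.05318 = 5058 days = 13.85 years.

13.8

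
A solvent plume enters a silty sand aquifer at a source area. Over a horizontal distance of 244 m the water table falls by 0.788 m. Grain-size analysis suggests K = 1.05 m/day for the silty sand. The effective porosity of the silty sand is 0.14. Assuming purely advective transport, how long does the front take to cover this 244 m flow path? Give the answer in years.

27.6

Hydraulic gradient i = Δh / L = 0.788 / 244 = 0.003230.
Darcy flux q = K · i = 1.050 × 0.003230 = 0.003391 m/day.
Seepage velocity v = q / n_e = 0.003391 / 0.14 = 0.02422 m/day.
Travel time t = L / v = 244 / 0.02422 = 10074 days = 27.58 years.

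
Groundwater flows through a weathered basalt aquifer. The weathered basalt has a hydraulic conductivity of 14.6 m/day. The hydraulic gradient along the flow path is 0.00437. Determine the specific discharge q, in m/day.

Hydraulic gradient i = 0.00437.
Specific discharge q = K · i = 14.60 × 0.004370 = 0.06380 m/day.

0.0638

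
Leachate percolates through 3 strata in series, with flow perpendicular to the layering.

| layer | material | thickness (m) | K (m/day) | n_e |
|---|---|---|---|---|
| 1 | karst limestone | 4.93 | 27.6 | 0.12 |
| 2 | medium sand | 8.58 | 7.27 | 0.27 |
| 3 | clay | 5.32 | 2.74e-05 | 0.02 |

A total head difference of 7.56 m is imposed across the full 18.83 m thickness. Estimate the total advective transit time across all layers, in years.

With flow normal to the layers, continuity requires the same specific discharge q through every layer.
Σ(b_i/K_i) = 4.93/27.6 + 8.58/7.27 + 5.32/2.74e-05 = 1.942e+05 d.
q = Δh / Σ(b_i/K_i) = 7.56 / 1.942e+05 = 3.894e-05 m/day.
In each layer the seepage velocity is v_i = q/n_i, so the layer transit time is t_i = b_i·n_i / q:
  layer 1 (karst limestone): t_1 = 4.93 × 0.12 / 3.894e-05 = 15194 d
  layer 2 (medium sand): t_2 = 8.58 × 0.27 / 3.894e-05 = 59497 d
  layer 3 (clay): t_3 = 5.32 × 0.02 / 3.894e-05 = 2733 d
Total t = Σ t_i = 77423 days = 212.0 years.

212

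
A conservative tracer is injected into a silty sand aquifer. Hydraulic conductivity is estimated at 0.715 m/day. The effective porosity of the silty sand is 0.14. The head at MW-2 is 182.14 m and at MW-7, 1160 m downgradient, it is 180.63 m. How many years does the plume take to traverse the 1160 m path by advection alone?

Hydraulic gradient i = (182.14 − 180.63) / 1160 = 1.51 / 1160 = 0.001302.
Darcy flux q = K · i = 0.7150 × 0.001302 = 0.0009307 m/day.
Seepage velocity v = q / n_e = 0.0009307 / 0.14 = 0.006648 m/day.
Travel time t = L / v = 1160 / 0.006648 = 1.745e+05 days = 477.7 years.

478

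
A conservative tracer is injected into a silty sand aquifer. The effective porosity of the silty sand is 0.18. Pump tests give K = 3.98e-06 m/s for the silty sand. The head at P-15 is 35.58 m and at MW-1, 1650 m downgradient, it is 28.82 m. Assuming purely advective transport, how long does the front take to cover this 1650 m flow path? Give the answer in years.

Convert K: 3.98e-06 m/s × 86400 = 0.3439 m/day.
Hydraulic gradient i = (35.58 − 28.82) / 1650 = 6.76 / 1650 = 0.004097.
Darcy flux q = K · i = 0.3439 × 0.004097 = 0.001409 m/day.
Seepage velocity v = q / n_e = 0.001409 / 0.18 = 0.007827 m/day.
Travel time t = L / v = 1650 / 0.007827 = 2.108e+05 days = 577.2 years.

577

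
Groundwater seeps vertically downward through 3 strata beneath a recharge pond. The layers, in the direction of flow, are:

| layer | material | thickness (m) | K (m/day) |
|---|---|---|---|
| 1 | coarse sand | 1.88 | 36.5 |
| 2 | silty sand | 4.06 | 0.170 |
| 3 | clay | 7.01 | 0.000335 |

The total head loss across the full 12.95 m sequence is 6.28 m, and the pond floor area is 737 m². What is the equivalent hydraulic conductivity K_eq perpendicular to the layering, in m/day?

Flow is perpendicular to layering, so the layers act in series and the equivalent K is the thickness-weighted harmonic mean.
Total thickness L = 1.88 + 4.06 + 7.01 = 12.95 m.
Σ(b_i/K_i) = 1.88/36.5 + 4.06/0.170 + 7.01/0.000335 = 20949 d.
K_eq = L / Σ(b_i/K_i) = 12.95 / 20949 = 0.0006182 m/day.

0.000618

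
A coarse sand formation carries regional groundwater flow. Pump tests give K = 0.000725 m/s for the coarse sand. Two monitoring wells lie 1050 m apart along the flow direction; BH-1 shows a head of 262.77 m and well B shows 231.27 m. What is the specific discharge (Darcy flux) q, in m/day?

1.88

Convert K: 0.000725 m/s × 86400 = 62.64 m/day.
Hydraulic gradient i = (262.77 − 231.27) / 1050 = 31.5 / 1050 = 0.03000.
Specific discharge q = K · i = 62.64 × 0.03000 = 1.879 m/day.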